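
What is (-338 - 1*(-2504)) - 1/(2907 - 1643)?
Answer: 2737823/1264 ≈ 2166.0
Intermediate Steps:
(-338 - 1*(-2504)) - 1/(2907 - 1643) = (-338 + 2504) - 1/1264 = 2166 - 1*1/1264 = 2166 - 1/1264 = 2737823/1264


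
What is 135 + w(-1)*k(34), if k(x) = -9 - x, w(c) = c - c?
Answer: 135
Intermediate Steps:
w(c) = 0
135 + w(-1)*k(34) = 135 + 0*(-9 - 1*34) = 135 + 0*(-9 - 34) = 135 + 0*(-43) = 135 + 0 = 135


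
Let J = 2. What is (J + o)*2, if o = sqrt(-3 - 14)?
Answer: 4 + 2*I*sqrt(17) ≈ 4.0 + 8.2462*I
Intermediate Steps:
o = I*sqrt(17) (o = sqrt(-17) = I*sqrt(17) ≈ 4.1231*I)
(J + o)*2 = (2 + I*sqrt(17))*2 = 4 + 2*I*sqrt(17)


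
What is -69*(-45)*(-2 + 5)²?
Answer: 27945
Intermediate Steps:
-69*(-45)*(-2 + 5)² = -(-3105)*3² = -(-3105)*9 = -1*(-27945) = 27945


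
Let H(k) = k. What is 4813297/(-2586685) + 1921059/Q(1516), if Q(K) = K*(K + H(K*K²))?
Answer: -25423747668977514809/13662826040615869520 ≈ -1.8608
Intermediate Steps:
Q(K) = K*(K + K³) (Q(K) = K*(K + K*K²) = K*(K + K³))
4813297/(-2586685) + 1921059/Q(1516) = 4813297/(-2586685) + 1921059/(1516² + 1516⁴) = 4813297*(-1/2586685) + 1921059/(2298256 + 5281980641536) = -4813297/2586685 + 1921059/5281982939792 = -25423747668977514809/13662826040615869520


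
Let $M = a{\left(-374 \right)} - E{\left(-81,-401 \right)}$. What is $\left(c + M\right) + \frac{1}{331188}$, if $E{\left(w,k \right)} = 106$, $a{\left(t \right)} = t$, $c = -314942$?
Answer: $- \frac{104463981335}{331188} \approx -3.1542 \cdot 10^{5}$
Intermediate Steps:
$M = -480$ ($M = -374 - 106 = -480$)
$\left(c + M\right) + \frac{1}{331188} = \left(-314942 - 480\right) + \frac{1}{331188} = -315422 + \frac{1}{331188} = - \frac{104463981335}{331188}$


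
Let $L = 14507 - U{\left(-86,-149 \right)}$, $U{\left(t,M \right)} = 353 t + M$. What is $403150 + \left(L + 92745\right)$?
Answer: $540909$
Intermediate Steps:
$U{\left(t,M \right)} = M + 353 t$
$L = 45014$ ($L = 14507 - \left(-149 + 353 \left(-86\right)\right) = 14507 - \left(-149 - 30358\right) = 14507 - -30507 = 14507 + 30507 = 45014$)
$403150 + \left(L + 92745\right) = 403150 + \left(45014 + 92745\right) = 403150 + 137759 = 540909$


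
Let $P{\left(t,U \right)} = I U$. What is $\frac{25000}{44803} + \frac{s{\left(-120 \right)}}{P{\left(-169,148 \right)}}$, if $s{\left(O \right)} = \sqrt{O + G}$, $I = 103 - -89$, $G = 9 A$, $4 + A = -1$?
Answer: $\frac{25000}{44803} + \frac{i \sqrt{165}}{28416} \approx 0.558 + 0.00045204 i$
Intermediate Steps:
$A = -5$ ($A = -4 - 1 = -5$)
$G = -45$ ($G = 9 \left(-5\right) = -45$)
$I = 192$ ($I = 103 + 89 = 192$)
$P{\left(t,U \right)} = 192 U$
$s{\left(O \right)} = \sqrt{-45 + O}$ ($s{\left(O \right)} = \sqrt{O - 45} = \sqrt{-45 + O}$)
$\frac{25000}{44803} + \frac{s{\left(-120 \right)}}{P{\left(-169,148 \right)}} = \frac{25000}{44803} + \frac{\sqrt{-45 - 120}}{192 \cdot 148} = 25000 \cdot \frac{1}{44803} + \frac{\sqrt{-165}}{28416} = \frac{25000}{44803} + i \sqrt{165} \cdot \frac{1}{28416} = \frac{25000}{44803} + \frac{i \sqrt{165}}{28416}$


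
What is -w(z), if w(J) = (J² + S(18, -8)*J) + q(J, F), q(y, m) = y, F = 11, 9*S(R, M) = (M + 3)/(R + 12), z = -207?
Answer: -255875/6 ≈ -42646.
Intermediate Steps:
S(R, M) = (3 + M)/(9*(12 + R)) (S(R, M) = ((M + 3)/(R + 12))/9 = ((3 + M)/(12 + R))/9 = (3 + M)/(9*(12 + R)))
w(J) = J² + 53*J/54 (w(J) = (J² + ((3 - 8)/(9*(12 + 18)))*J) + J = (J² + ((⅑)*(-5)/30)*J) + J = (J² + ((⅑)*(1/30)*(-5))*J) + J = (J² - J/54) + J = J² + 53*J/54)
-w(z) = -(-207)*(53 + 54*(-207))/54 = -(-207)*(53 - 11178)/54 = -(-207)*(-11125)/54 = -1*255875/6 = -255875/6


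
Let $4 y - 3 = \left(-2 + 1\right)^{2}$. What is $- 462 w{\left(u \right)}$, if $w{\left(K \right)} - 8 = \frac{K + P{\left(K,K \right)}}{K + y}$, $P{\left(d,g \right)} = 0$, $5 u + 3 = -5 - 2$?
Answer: $-4620$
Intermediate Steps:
$u = -2$ ($u = - \frac{3}{5} + \frac{-5 - 2}{5} = - \frac{3}{5} + \frac{1}{5} \left(-7\right) = - \frac{3}{5} - \frac{7}{5} = -2$)
$y = 1$ ($y = \frac{3}{4} + \frac{\left(-2 + 1\right)^{2}}{4} = \frac{3}{4} + \frac{\left(-1\right)^{2}}{4} = \frac{3}{4} + \frac{1}{4} \cdot 1 = \frac{3}{4} + \frac{1}{4} = 1$)
$w{\left(K \right)} = 8 + \frac{K}{1 + K}$ ($w{\left(K \right)} = 8 + \frac{K + 0}{K + 1} = 8 + \frac{K}{1 + K}$)
$- 462 w{\left(u \right)} = - 462 \frac{8 + 9 \left(-2\right)}{1 - 2} = - 462 \frac{8 - 18}{-1} = - 462 \left(\left(-1\right) \left(-10\right)\right) = \left(-462\right) 10 = -4620$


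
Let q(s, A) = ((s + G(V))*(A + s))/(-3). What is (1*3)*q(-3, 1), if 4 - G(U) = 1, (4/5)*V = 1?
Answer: 0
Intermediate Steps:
V = 5/4 (V = (5/4)*1 = 5/4 ≈ 1.2500)
G(U) = 3 (G(U) = 4 - 1*1 = 4 - 1 = 3)
q(s, A) = -(3 + s)*(A + s)/3 (q(s, A) = ((s + 3)*(A + s))/(-3) = ((3 + s)*(A + s))*(-1/3) = -(3 + s)*(A + s)/3)
(1*3)*q(-3, 1) = (1*3)*(-1*1 - 1*(-3) - 1/3*(-3)**2 - 1/3*1*(-3)) = 3*(-1 + 3 - 1/3*9 + 1) = 3*(-1 + 3 - 3 + 1) = 3*0 = 0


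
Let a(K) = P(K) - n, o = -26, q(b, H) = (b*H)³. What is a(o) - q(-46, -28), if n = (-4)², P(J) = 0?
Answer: -2136719888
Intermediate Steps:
q(b, H) = H³*b³ (q(b, H) = (H*b)³ = H³*b³)
n = 16
a(K) = -16 (a(K) = 0 - 1*16 = 0 - 16 = -16)
a(o) - q(-46, -28) = -16 - (-28)³*(-46)³ = -16 - (-21952)*(-97336) = -16 - 1*2136719872 = -16 - 2136719872 = -2136719888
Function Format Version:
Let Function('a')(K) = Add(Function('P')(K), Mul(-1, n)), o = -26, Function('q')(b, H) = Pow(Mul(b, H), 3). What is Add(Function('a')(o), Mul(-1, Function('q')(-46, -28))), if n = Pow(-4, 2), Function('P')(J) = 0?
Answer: -2136719888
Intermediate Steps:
Function('q')(b, H) = Mul(Pow(H, 3), Pow(b, 3)) (Function('q')(b, H) = Pow(Mul(H, b), 3) = Mul(Pow(H, 3), Pow(b, 3)))
n = 16
Function('a')(K) = -16 (Function('a')(K) = Add(0, Mul(-1, 16)) = Add(0, -16) = -16)
Add(Function('a')(o), Mul(-1, Function('q')(-46, -28))) = Add(-16, Mul(-1, Mul(Pow(-28, 3), Pow(-46, 3)))) = Add(-16, Mul(-1, Mul(-21952, -97336))) = Add(-16, Mul(-1, 2136719872)) = Add(-16, -2136719872) = -2136719888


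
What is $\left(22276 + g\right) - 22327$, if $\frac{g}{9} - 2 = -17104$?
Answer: $-153969$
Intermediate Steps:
$g = -153918$ ($g = 18 + 9 \left(-17104\right) = 18 - 153936 = -153918$)
$\left(22276 + g\right) - 22327 = \left(22276 - 153918\right) - 22327 = -131642 - 22327 = -153969$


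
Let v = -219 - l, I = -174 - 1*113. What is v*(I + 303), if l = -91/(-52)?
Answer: -3532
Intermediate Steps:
l = 7/4 (l = -91*(-1/52) = 7/4 ≈ 1.7500)
I = -287 (I = -174 - 113 = -287)
v = -883/4 (v = -219 - 1*7/4 = -219 - 7/4 = -883/4 ≈ -220.75)
v*(I + 303) = -883*(-287 + 303)/4 = -883/4*16 = -3532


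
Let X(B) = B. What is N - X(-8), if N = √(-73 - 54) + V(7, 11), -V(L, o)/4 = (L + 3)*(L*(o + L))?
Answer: -5032 + I*√127 ≈ -5032.0 + 11.269*I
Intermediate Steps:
V(L, o) = -4*L*(3 + L)*(L + o) (V(L, o) = -4*(L + 3)*L*(o + L) = -4*(3 + L)*L*(L + o) = -4*L*(3 + L)*(L + o))
N = -5040 + I*√127 (N = √(-73 - 54) - 4*7*(7² + 3*7 + 3*11 + 7*11) = √(-127) - 4*7*(49 + 21 + 33 + 77) = I*√127 - 4*7*180 = I*√127 - 5040 = -5040 + I*√127 ≈ -5040.0 + 11.269*I)
N - X(-8) = (-5040 + I*√127) - 1*(-8) = (-5040 + I*√127) + 8 = -5032 + I*√127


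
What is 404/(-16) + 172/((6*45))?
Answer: -13291/540 ≈ -24.613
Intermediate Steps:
404/(-16) + 172/((6*45)) = 404*(-1/16) + 172/270 = -101/4 + 172*(1/270) = -101/4 + 86/135 = -13291/540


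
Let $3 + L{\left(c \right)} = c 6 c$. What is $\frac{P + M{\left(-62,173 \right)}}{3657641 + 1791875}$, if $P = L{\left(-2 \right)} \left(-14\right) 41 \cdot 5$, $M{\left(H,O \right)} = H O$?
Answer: $- \frac{17749}{1362379} \approx -0.013028$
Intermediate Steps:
$L{\left(c \right)} = -3 + 6 c^{2}$ ($L{\left(c \right)} = -3 + c 6 c = -3 + 6 c c = -3 + 6 c^{2}$)
$P = -60270$ ($P = \left(-3 + 6 \left(-2\right)^{2}\right) \left(-14\right) 41 \cdot 5 = \left(-3 + 6 \cdot 4\right) \left(\left(-574\right) 5\right) = \left(-3 + 24\right) \left(-2870\right) = 21 \left(-2870\right) = -60270$)
$\frac{P + M{\left(-62,173 \right)}}{3657641 + 1791875} = \frac{-60270 - 10726}{3657641 + 1791875} = \frac{-60270 - 10726}{5449516} = \left(-70996\right) \frac{1}{5449516} = - \frac{17749}{1362379}$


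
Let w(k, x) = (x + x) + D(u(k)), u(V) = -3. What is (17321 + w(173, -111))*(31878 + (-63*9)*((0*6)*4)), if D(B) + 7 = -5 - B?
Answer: 544795020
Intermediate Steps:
D(B) = -12 - B (D(B) = -7 + (-5 - B) = -12 - B)
w(k, x) = -9 + 2*x (w(k, x) = (x + x) + (-12 - 1*(-3)) = 2*x + (-12 + 3) = 2*x - 9 = -9 + 2*x)
(17321 + w(173, -111))*(31878 + (-63*9)*((0*6)*4)) = (17321 + (-9 + 2*(-111)))*(31878 + (-63*9)*((0*6)*4)) = (17321 + (-9 - 222))*(31878 - 0*4) = (17321 - 231)*(31878 - 567*0) = 17090*(31878 + 0) = 17090*31878 = 544795020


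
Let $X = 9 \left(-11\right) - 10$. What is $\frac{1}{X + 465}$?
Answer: $\frac{1}{356} \approx 0.002809$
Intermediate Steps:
$X = -109$ ($X = -99 - 10 = -109$)
$\frac{1}{X + 465} = \frac{1}{-109 + 465} = \frac{1}{356}$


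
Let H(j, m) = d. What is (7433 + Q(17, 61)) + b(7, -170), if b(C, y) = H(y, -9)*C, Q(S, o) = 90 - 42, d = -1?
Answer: 7474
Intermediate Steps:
H(j, m) = -1
Q(S, o) = 48
b(C, y) = -C
(7433 + Q(17, 61)) + b(7, -170) = (7433 + 48) - 1*7 = 7481 - 7 = 7474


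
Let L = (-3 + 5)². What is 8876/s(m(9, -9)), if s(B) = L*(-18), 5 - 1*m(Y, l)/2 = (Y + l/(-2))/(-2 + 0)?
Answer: -2219/18 ≈ -123.28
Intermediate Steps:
m(Y, l) = 10 + Y - l/2 (m(Y, l) = 10 - 2*(Y + l/(-2))/(-2 + 0) = 10 - 2*(Y + l*(-½))/(-2) = 10 - 2*(Y - l/2)*(-1)/2 = 10 - 2*(-Y/2 + l/4) = 10 + (Y - l/2) = 10 + Y - l/2)
L = 4 (L = 2² = 4)
s(B) = -72 (s(B) = 4*(-18) = -72)
8876/s(m(9, -9)) = 8876/(-72) = 8876*(-1/72) = -2219/18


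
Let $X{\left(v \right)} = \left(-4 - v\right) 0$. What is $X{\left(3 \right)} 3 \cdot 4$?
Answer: $0$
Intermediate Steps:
$X{\left(v \right)} = 0$
$X{\left(3 \right)} 3 \cdot 4 = 0 \cdot 3 \cdot 4 = 0 \cdot 4 = 0$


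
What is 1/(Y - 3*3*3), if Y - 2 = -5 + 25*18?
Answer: 1/420 ≈ 0.0023810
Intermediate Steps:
Y = 447 (Y = 2 + (-5 + 25*18) = 2 + (-5 + 450) = 2 + 445 = 447)
1/(Y - 3*3*3) = 1/(447 - 3*3*3) = 1/(447 - 9*3) = 1/(447 - 27) = 1/420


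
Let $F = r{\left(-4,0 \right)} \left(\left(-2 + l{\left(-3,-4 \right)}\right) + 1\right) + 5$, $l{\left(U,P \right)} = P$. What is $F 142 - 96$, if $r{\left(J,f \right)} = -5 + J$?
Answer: $7004$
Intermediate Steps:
$F = 50$ ($F = \left(-5 - 4\right) \left(\left(-2 - 4\right) + 1\right) + 5 = - 9 \left(-6 + 1\right) + 5 = \left(-9\right) \left(-5\right) + 5 = 45 + 5 = 50$)
$F 142 - 96 = 50 \cdot 142 - 96 = 7100 - 96 = 7004$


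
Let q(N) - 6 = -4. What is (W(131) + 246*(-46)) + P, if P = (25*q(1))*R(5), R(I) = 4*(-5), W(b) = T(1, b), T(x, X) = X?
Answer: -12185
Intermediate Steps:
q(N) = 2 (q(N) = 6 - 4 = 2)
W(b) = b
R(I) = -20
P = -1000 (P = (25*2)*(-20) = 50*(-20) = -1000)
(W(131) + 246*(-46)) + P = (131 + 246*(-46)) - 1000 = (131 - 11316) - 1000 = -11185 - 1000 = -12185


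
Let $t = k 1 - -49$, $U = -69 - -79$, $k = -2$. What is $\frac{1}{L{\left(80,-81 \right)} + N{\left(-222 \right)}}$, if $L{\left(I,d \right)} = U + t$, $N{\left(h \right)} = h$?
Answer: $- \frac{1}{165} \approx -0.0060606$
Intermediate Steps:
$U = 10$ ($U = -69 + 79 = 10$)
$t = 47$ ($t = \left(-2\right) 1 - -49 = -2 + 49 = 47$)
$L{\left(I,d \right)} = 57$ ($L{\left(I,d \right)} = 10 + 47 = 57$)
$\frac{1}{L{\left(80,-81 \right)} + N{\left(-222 \right)}} = \frac{1}{57 - 222} = \frac{1}{-165} = - \frac{1}{165}$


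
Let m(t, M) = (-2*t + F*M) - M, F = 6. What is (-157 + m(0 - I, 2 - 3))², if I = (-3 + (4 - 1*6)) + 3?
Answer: 27556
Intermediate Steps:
I = -2 (I = (-3 + (4 - 6)) + 3 = (-3 - 2) + 3 = -5 + 3 = -2)
m(t, M) = -2*t + 5*M (m(t, M) = (-2*t + 6*M) - M = -2*t + 5*M)
(-157 + m(0 - I, 2 - 3))² = (-157 + (-2*(0 - 1*(-2)) + 5*(2 - 3)))² = (-157 + (-2*(0 + 2) + 5*(-1)))² = (-157 + (-2*2 - 5))² = (-157 + (-4 - 5))² = (-157 - 9)² = (-166)² = 27556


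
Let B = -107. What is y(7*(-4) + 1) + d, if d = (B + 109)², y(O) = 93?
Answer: 97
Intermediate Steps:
d = 4 (d = (-107 + 109)² = 2² = 4)
y(7*(-4) + 1) + d = 93 + 4 = 97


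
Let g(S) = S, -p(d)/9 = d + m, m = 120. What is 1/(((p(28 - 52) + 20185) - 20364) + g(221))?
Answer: -1/822 ≈ -0.0012165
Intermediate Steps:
p(d) = -1080 - 9*d (p(d) = -9*(d + 120) = -9*(120 + d) = -1080 - 9*d)
1/(((p(28 - 52) + 20185) - 20364) + g(221)) = 1/((((-1080 - 9*(28 - 52)) + 20185) - 20364) + 221) = 1/((((-1080 - 9*(-24)) + 20185) - 20364) + 221) = 1/((((-1080 + 216) + 20185) - 20364) + 221) = 1/(((-864 + 20185) - 20364) + 221) = 1/((19321 - 20364) + 221) = 1/(-1043 + 221) = 1/(-822) = -1/822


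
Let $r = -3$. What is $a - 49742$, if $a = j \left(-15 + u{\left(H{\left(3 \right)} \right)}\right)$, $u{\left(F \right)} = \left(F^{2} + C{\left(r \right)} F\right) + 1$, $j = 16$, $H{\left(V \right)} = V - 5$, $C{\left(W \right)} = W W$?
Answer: $-50190$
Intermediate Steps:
$C{\left(W \right)} = W^{2}$
$H{\left(V \right)} = -5 + V$
$u{\left(F \right)} = 1 + F^{2} + 9 F$ ($u{\left(F \right)} = \left(F^{2} + \left(-3\right)^{2} F\right) + 1 = \left(F^{2} + 9 F\right) + 1 = 1 + F^{2} + 9 F$)
$a = -448$ ($a = 16 \left(-15 + \left(1 + \left(-5 + 3\right)^{2} + 9 \left(-5 + 3\right)\right)\right) = 16 \left(-15 + \left(1 + \left(-2\right)^{2} + 9 \left(-2\right)\right)\right) = 16 \left(-15 + \left(1 + 4 - 18\right)\right) = 16 \left(-15 - 13\right) = 16 \left(-28\right) = -448$)
$a - 49742 = -448 - 49742 = -50190$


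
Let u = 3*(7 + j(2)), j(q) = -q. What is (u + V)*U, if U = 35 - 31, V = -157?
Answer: -568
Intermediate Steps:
u = 15 (u = 3*(7 - 1*2) = 3*(7 - 2) = 3*5 = 15)
U = 4
(u + V)*U = (15 - 157)*4 = -142*4 = -568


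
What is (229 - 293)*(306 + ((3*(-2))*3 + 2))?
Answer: -18560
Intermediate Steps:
(229 - 293)*(306 + ((3*(-2))*3 + 2)) = -64*(306 + (-6*3 + 2)) = -64*(306 + (-18 + 2)) = -64*(306 - 16) = -64*290 = -18560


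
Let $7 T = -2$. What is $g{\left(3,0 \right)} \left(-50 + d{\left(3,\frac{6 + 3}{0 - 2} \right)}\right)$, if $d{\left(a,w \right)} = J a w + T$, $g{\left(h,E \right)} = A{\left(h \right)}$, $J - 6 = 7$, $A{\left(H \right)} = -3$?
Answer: $\frac{9483}{14} \approx 677.36$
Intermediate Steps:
$T = - \frac{2}{7}$ ($T = \frac{1}{7} \left(-2\right) = - \frac{2}{7} \approx -0.28571$)
$J = 13$ ($J = 6 + 7 = 13$)
$g{\left(h,E \right)} = -3$
$d{\left(a,w \right)} = - \frac{2}{7} + 13 a w$ ($d{\left(a,w \right)} = 13 a w - \frac{2}{7} = - \frac{2}{7} + 13 a w$)
$g{\left(3,0 \right)} \left(-50 + d{\left(3,\frac{6 + 3}{0 - 2} \right)}\right) = - 3 \left(-50 + \left(- \frac{2}{7} + 13 \cdot 3 \frac{6 + 3}{0 - 2}\right)\right) = - 3 \left(-50 + \left(- \frac{2}{7} + 13 \cdot 3 \frac{9}{-2}\right)\right) = - 3 \left(-50 + \left(- \frac{2}{7} + 13 \cdot 3 \cdot 9 \left(- \frac{1}{2}\right)\right)\right) = - 3 \left(-50 + \left(- \frac{2}{7} + 13 \cdot 3 \left(- \frac{9}{2}\right)\right)\right) = - 3 \left(-50 - \frac{2461}{14}\right) = \left(-3\right) \left(- \frac{3161}{14}\right) = \frac{9483}{14}$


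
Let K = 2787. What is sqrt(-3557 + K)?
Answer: I*sqrt(770) ≈ 27.749*I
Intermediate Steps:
sqrt(-3557 + K) = sqrt(-3557 + 2787) = sqrt(-770) = I*sqrt(770)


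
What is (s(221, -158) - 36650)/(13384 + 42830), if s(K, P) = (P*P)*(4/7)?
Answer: -78347/196749 ≈ -0.39821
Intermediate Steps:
s(K, P) = 4*P²/7 (s(K, P) = P²*(4*(⅐)) = P²*(4/7) = 4*P²/7)
(s(221, -158) - 36650)/(13384 + 42830) = ((4/7)*(-158)² - 36650)/(13384 + 42830) = ((4/7)*24964 - 36650)/56214 = (99856/7 - 36650)*(1/56214) = -156694/7*1/56214 = -78347/196749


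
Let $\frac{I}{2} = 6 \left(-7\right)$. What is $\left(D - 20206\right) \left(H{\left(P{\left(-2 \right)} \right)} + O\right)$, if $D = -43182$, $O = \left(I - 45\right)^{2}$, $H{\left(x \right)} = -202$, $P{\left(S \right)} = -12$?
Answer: $-1042035332$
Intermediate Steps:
$I = -84$ ($I = 2 \cdot 6 \left(-7\right) = 2 \left(-42\right) = -84$)
$O = 16641$ ($O = \left(-84 - 45\right)^{2} = \left(-129\right)^{2} = 16641$)
$\left(D - 20206\right) \left(H{\left(P{\left(-2 \right)} \right)} + O\right) = \left(-43182 - 20206\right) \left(-202 + 16641\right) = \left(-63388\right) 16439 = -1042035332$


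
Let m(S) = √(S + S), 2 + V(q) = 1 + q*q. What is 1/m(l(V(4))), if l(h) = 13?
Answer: √26/26 ≈ 0.19612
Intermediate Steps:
V(q) = -1 + q² (V(q) = -2 + (1 + q*q) = -2 + (1 + q²) = -1 + q²)
m(S) = √2*√S (m(S) = √(2*S) = √2*√S)
1/m(l(V(4))) = 1/(√2*√13) = 1/(√26) = √26/26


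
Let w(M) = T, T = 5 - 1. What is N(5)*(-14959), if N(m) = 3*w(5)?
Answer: -179508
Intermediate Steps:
T = 4
w(M) = 4
N(m) = 12 (N(m) = 3*4 = 12)
N(5)*(-14959) = 12*(-14959) = -179508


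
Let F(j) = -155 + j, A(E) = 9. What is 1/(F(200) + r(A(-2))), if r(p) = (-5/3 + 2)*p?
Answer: 1/48 ≈ 0.020833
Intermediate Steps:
r(p) = p/3 (r(p) = (-5*1/3 + 2)*p = (-5/3 + 2)*p = p/3)
1/(F(200) + r(A(-2))) = 1/((-155 + 200) + (1/3)*9) = 1/(45 + 3) = 1/48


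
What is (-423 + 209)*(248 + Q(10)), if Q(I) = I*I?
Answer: -74472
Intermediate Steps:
Q(I) = I²
(-423 + 209)*(248 + Q(10)) = (-423 + 209)*(248 + 10²) = -214*(248 + 100) = -214*348 = -74472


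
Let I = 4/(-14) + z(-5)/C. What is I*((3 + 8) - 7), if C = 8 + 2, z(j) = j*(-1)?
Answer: 6/7 ≈ 0.85714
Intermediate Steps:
z(j) = -j
C = 10
I = 3/14 (I = 4/(-14) - 1*(-5)/10 = 4*(-1/14) + 5*(1/10) = -2/7 + 1/2 = 3/14 ≈ 0.21429)
I*((3 + 8) - 7) = 3*((3 + 8) - 7)/14 = 3*(11 - 7)/14 = (3/14)*4 = 6/7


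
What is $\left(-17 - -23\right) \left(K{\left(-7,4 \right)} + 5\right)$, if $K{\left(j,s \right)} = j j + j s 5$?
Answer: $-516$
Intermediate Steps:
$K{\left(j,s \right)} = j^{2} + 5 j s$
$\left(-17 - -23\right) \left(K{\left(-7,4 \right)} + 5\right) = \left(-17 - -23\right) \left(- 7 \left(-7 + 5 \cdot 4\right) + 5\right) = \left(-17 + 23\right) \left(- 7 \left(-7 + 20\right) + 5\right) = 6 \left(\left(-7\right) 13 + 5\right) = 6 \left(-91 + 5\right) = 6 \left(-86\right) = -516$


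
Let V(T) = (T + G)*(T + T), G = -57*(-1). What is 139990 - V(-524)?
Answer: -349426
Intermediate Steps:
G = 57
V(T) = 2*T*(57 + T) (V(T) = (T + 57)*(T + T) = (57 + T)*(2*T) = 2*T*(57 + T))
139990 - V(-524) = 139990 - 2*(-524)*(57 - 524) = 139990 - 2*(-524)*(-467) = 139990 - 1*489416 = 139990 - 489416 = -349426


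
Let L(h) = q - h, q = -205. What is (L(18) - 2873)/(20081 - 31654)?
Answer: 3096/11573 ≈ 0.26752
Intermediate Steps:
L(h) = -205 - h
(L(18) - 2873)/(20081 - 31654) = ((-205 - 1*18) - 2873)/(20081 - 31654) = ((-205 - 18) - 2873)/(-11573) = (-223 - 2873)*(-1/11573) = -3096*(-1/11573) = 3096/11573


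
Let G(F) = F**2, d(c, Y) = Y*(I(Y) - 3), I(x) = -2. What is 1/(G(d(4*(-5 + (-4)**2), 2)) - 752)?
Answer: -1/652 ≈ -0.0015337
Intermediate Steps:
d(c, Y) = -5*Y (d(c, Y) = Y*(-2 - 3) = Y*(-5) = -5*Y)
1/(G(d(4*(-5 + (-4)**2), 2)) - 752) = 1/((-5*2)**2 - 752) = 1/((-10)**2 - 752) = 1/(100 - 752) = 1/(-652) = -1/652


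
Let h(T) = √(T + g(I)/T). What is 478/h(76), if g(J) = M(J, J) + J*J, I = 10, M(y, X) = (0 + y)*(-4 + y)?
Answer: 239*√7049/371 ≈ 54.086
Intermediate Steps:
M(y, X) = y*(-4 + y)
g(J) = J² + J*(-4 + J) (g(J) = J*(-4 + J) + J*J = J*(-4 + J) + J² = J² + J*(-4 + J))
h(T) = √(T + 160/T) (h(T) = √(T + (2*10*(-2 + 10))/T) = √(T + (2*10*8)/T) = √(T + 160/T))
478/h(76) = 478/(√(76 + 160/76)) = 478/(√(76 + 160*(1/76))) = 478/(√(76 + 40/19)) = 478/(√(1484/19)) = 478/((2*√7049/19)) = 478*(√7049/742) = 239*√7049/371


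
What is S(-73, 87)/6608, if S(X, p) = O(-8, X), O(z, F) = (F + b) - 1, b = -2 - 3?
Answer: -79/6608 ≈ -0.011955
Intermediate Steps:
b = -5
O(z, F) = -6 + F (O(z, F) = (F - 5) - 1 = (-5 + F) - 1 = -6 + F)
S(X, p) = -6 + X
S(-73, 87)/6608 = (-6 - 73)/6608 = -79*1/6608 = -79/6608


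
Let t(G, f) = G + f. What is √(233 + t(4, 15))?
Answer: 6*√7 ≈ 15.875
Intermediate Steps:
√(233 + t(4, 15)) = √(233 + (4 + 15)) = √(233 + 19) = √252 = 6*√7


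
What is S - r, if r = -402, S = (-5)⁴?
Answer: 1027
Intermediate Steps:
S = 625
S - r = 625 - 1*(-402) = 625 + 402 = 1027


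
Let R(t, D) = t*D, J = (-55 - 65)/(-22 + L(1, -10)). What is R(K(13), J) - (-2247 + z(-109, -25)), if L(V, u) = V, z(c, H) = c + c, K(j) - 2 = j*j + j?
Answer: 24615/7 ≈ 3516.4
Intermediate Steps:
K(j) = 2 + j + j**2 (K(j) = 2 + (j*j + j) = 2 + (j**2 + j) = 2 + (j + j**2) = 2 + j + j**2)
z(c, H) = 2*c
J = 40/7 (J = (-55 - 65)/(-22 + 1) = -120/(-21) = -120*(-1/21) = 40/7 ≈ 5.7143)
R(t, D) = D*t
R(K(13), J) - (-2247 + z(-109, -25)) = 40*(2 + 13 + 13**2)/7 - (-2247 + 2*(-109)) = 40*(2 + 13 + 169)/7 - (-2247 - 218) = (40/7)*184 - 1*(-2465) = 7360/7 + 2465 = 24615/7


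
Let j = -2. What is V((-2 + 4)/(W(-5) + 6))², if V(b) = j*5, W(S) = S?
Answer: 100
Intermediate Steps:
V(b) = -10 (V(b) = -2*5 = -10)
V((-2 + 4)/(W(-5) + 6))² = (-10)² = 100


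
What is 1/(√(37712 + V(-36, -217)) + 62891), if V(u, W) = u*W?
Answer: 62891/3955232357 - 2*√11381/3955232357 ≈ 1.5847e-5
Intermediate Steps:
V(u, W) = W*u
1/(√(37712 + V(-36, -217)) + 62891) = 1/(√(37712 - 217*(-36)) + 62891) = 1/(√(37712 + 7812) + 62891) = 1/(√45524 + 62891) = 1/(2*√11381 + 62891) = 1/(62891 + 2*√11381)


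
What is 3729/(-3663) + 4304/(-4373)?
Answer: -971893/485403 ≈ -2.0022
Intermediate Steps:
3729/(-3663) + 4304/(-4373) = 3729*(-1/3663) + 4304*(-1/4373) = -113/111 - 4304/4373 = -971893/485403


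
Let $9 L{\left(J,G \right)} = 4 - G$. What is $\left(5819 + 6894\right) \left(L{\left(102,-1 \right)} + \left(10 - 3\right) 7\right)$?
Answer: $\frac{5669998}{9} \approx 6.3 \cdot 10^{5}$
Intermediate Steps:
$L{\left(J,G \right)} = \frac{4}{9} - \frac{G}{9}$ ($L{\left(J,G \right)} = \frac{4 - G}{9} = \frac{4}{9} - \frac{G}{9}$)
$\left(5819 + 6894\right) \left(L{\left(102,-1 \right)} + \left(10 - 3\right) 7\right) = \left(5819 + 6894\right) \left(\left(\frac{4}{9} - - \frac{1}{9}\right) + \left(10 - 3\right) 7\right) = 12713 \left(\left(\frac{4}{9} + \frac{1}{9}\right) + 7 \cdot 7\right) = 12713 \left(\frac{5}{9} + 49\right) = 12713 \cdot \frac{446}{9} = \frac{5669998}{9}$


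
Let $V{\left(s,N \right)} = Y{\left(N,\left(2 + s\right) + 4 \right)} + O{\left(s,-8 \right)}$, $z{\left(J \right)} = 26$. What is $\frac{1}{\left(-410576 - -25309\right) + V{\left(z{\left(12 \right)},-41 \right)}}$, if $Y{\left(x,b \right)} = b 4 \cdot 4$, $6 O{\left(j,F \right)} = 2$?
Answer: $- \frac{3}{1154264} \approx -2.5991 \cdot 10^{-6}$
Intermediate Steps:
$O{\left(j,F \right)} = \frac{1}{3}$ ($O{\left(j,F \right)} = \frac{1}{6} \cdot 2 = \frac{1}{3}$)
$Y{\left(x,b \right)} = 16 b$ ($Y{\left(x,b \right)} = 4 b 4 = 16 b$)
$V{\left(s,N \right)} = \frac{289}{3} + 16 s$ ($V{\left(s,N \right)} = 16 \left(\left(2 + s\right) + 4\right) + \frac{1}{3} = 16 \left(6 + s\right) + \frac{1}{3} = \left(96 + 16 s\right) + \frac{1}{3} = \frac{289}{3} + 16 s$)
$\frac{1}{\left(-410576 - -25309\right) + V{\left(z{\left(12 \right)},-41 \right)}} = \frac{1}{\left(-410576 - -25309\right) + \left(\frac{289}{3} + 16 \cdot 26\right)} = \frac{1}{\left(-410576 + 25309\right) + \left(\frac{289}{3} + 416\right)} = \frac{1}{-385267 + \frac{1537}{3}} = \frac{1}{- \frac{1154264}{3}} = - \frac{3}{1154264}$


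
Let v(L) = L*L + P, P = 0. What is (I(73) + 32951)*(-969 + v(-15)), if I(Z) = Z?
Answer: -24569856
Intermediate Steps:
v(L) = L² (v(L) = L*L + 0 = L² + 0 = L²)
(I(73) + 32951)*(-969 + v(-15)) = (73 + 32951)*(-969 + (-15)²) = 33024*(-969 + 225) = 33024*(-744) = -24569856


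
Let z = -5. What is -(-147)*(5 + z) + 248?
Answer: 248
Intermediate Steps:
-(-147)*(5 + z) + 248 = -(-147)*(5 - 5) + 248 = -(-147)*0 + 248 = -147*0 + 248 = 0 + 248 = 248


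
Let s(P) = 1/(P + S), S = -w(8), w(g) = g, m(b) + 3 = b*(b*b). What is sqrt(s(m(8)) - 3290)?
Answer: I*sqrt(825792789)/501 ≈ 57.359*I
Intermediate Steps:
m(b) = -3 + b**3 (m(b) = -3 + b*(b*b) = -3 + b*b**2 = -3 + b**3)
S = -8 (S = -1*8 = -8)
s(P) = 1/(-8 + P) (s(P) = 1/(P - 8) = 1/(-8 + P))
sqrt(s(m(8)) - 3290) = sqrt(1/(-8 + (-3 + 8**3)) - 3290) = sqrt(1/(-8 + (-3 + 512)) - 3290) = sqrt(1/(-8 + 509) - 3290) = sqrt(1/501 - 3290) = sqrt(-1648289/501) = I*sqrt(825792789)/501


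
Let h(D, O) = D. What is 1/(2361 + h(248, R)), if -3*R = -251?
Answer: 1/2609 ≈ 0.00038329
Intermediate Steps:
R = 251/3 (R = -⅓*(-251) = 251/3 ≈ 83.667)
1/(2361 + h(248, R)) = 1/(2361 + 248) = 1/2609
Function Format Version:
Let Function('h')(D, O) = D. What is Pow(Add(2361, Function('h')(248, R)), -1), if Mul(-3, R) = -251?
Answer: Rational(1, 2609) ≈ 0.00038329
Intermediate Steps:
R = Rational(251, 3) (R = Mul(Rational(-1, 3), -251) = Rational(251, 3) ≈ 83.667)
Pow(Add(2361, Function('h')(248, R)), -1) = Pow(Add(2361, 248), -1) = Pow(2609, -1) = Rational(1, 2609)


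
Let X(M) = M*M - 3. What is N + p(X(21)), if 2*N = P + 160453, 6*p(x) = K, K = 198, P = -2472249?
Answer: -1155865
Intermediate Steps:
X(M) = -3 + M² (X(M) = M² - 3 = -3 + M²)
p(x) = 33 (p(x) = (⅙)*198 = 33)
N = -1155898 (N = (-2472249 + 160453)/2 = (½)*(-2311796) = -1155898)
N + p(X(21)) = -1155898 + 33 = -1155865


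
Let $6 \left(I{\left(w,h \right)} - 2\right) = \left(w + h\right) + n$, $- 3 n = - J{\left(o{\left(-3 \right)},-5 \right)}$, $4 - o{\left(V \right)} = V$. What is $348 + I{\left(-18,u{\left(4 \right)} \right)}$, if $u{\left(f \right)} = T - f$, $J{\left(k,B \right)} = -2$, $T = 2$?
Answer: $\frac{3119}{9} \approx 346.56$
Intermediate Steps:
$o{\left(V \right)} = 4 - V$
$u{\left(f \right)} = 2 - f$
$n = - \frac{2}{3}$ ($n = - \frac{\left(-1\right) \left(-2\right)}{3} = \left(- \frac{1}{3}\right) 2 = - \frac{2}{3} \approx -0.66667$)
$I{\left(w,h \right)} = \frac{17}{9} + \frac{h}{6} + \frac{w}{6}$ ($I{\left(w,h \right)} = 2 + \frac{\left(w + h\right) - \frac{2}{3}}{6} = 2 + \frac{\left(h + w\right) - \frac{2}{3}}{6} = 2 + \frac{- \frac{2}{3} + h + w}{6} = 2 + \left(- \frac{1}{9} + \frac{h}{6} + \frac{w}{6}\right) = \frac{17}{9} + \frac{h}{6} + \frac{w}{6}$)
$348 + I{\left(-18,u{\left(4 \right)} \right)} = 348 + \left(\frac{17}{9} + \frac{2 - 4}{6} + \frac{1}{6} \left(-18\right)\right) = 348 + \left(\frac{17}{9} + \frac{2 - 4}{6} - 3\right) = 348 + \left(\frac{17}{9} + \frac{1}{6} \left(-2\right) - 3\right) = 348 - \frac{13}{9} = \frac{3119}{9}$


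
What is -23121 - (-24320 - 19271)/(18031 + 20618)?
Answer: -893559938/38649 ≈ -23120.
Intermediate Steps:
-23121 - (-24320 - 19271)/(18031 + 20618) = -23121 - (-43591)/38649 = -23121 - 1*(-43591/38649) = -23121 + 43591/38649 = -893559938/38649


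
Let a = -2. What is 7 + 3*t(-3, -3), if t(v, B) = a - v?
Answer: 10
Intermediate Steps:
t(v, B) = -2 - v
7 + 3*t(-3, -3) = 7 + 3*(-2 - 1*(-3)) = 7 + 3*(-2 + 3) = 7 + 3*1 = 7 + 3 = 10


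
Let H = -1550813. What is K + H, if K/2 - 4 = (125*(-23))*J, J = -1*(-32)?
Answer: -1734805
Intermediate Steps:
J = 32
K = -183992 (K = 8 + 2*((125*(-23))*32) = 8 + 2*(-2875*32) = 8 + 2*(-92000) = 8 - 184000 = -183992)
K + H = -183992 - 1550813 = -1734805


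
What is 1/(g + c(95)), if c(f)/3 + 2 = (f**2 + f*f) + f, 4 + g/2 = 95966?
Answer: 1/246353 ≈ 4.0592e-6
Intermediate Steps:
g = 191924 (g = -8 + 2*95966 = -8 + 191932 = 191924)
c(f) = -6 + 3*f + 6*f**2 (c(f) = -6 + 3*((f**2 + f*f) + f) = -6 + 3*((f**2 + f**2) + f) = -6 + 3*(2*f**2 + f) = -6 + 3*(f + 2*f**2) = -6 + (3*f + 6*f**2) = -6 + 3*f + 6*f**2)
1/(g + c(95)) = 1/(191924 + (-6 + 3*95 + 6*95**2)) = 1/(191924 + (-6 + 285 + 6*9025)) = 1/(191924 + (-6 + 285 + 54150)) = 1/(191924 + 54429) = 1/246353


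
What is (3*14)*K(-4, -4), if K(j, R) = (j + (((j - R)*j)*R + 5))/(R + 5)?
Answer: 42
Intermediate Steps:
K(j, R) = (5 + j + R*j*(j - R))/(5 + R) (K(j, R) = (j + ((j*(j - R))*R + 5))/(5 + R) = (j + (R*j*(j - R) + 5))/(5 + R) = (j + (5 + R*j*(j - R)))/(5 + R) = (5 + j + R*j*(j - R))/(5 + R))
(3*14)*K(-4, -4) = (3*14)*((5 - 4 - 4*(-4)² - 1*(-4)*(-4)²)/(5 - 4)) = 42*((5 - 4 - 4*16 - 1*(-4)*16)/1) = 42*(1*(5 - 4 - 64 + 64)) = 42*(1*1) = 42*1 = 42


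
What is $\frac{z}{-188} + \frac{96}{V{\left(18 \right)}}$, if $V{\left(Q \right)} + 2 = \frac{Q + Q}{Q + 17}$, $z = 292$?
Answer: $- \frac{80201}{799} \approx -100.38$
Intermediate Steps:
$V{\left(Q \right)} = -2 + \frac{2 Q}{17 + Q}$ ($V{\left(Q \right)} = -2 + \frac{Q + Q}{Q + 17} = -2 + \frac{2 Q}{17 + Q}$)
$\frac{z}{-188} + \frac{96}{V{\left(18 \right)}} = \frac{292}{-188} + \frac{96}{\left(-34\right) \frac{1}{17 + 18}} = 292 \left(- \frac{1}{188}\right) + \frac{96}{\left(-34\right) \frac{1}{35}} = - \frac{73}{47} + \frac{96}{\left(-34\right) \frac{1}{35}} = - \frac{73}{47} + \frac{96}{- \frac{34}{35}} = - \frac{73}{47} + 96 \left(- \frac{35}{34}\right) = - \frac{73}{47} - \frac{1680}{17} = - \frac{80201}{799}$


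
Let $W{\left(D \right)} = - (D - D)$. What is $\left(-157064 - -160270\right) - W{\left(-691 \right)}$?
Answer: $3206$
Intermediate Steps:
$W{\left(D \right)} = 0$ ($W{\left(D \right)} = \left(-1\right) 0 = 0$)
$\left(-157064 - -160270\right) - W{\left(-691 \right)} = \left(-157064 - -160270\right) - 0 = \left(-157064 + 160270\right) + 0 = 3206 + 0 = 3206$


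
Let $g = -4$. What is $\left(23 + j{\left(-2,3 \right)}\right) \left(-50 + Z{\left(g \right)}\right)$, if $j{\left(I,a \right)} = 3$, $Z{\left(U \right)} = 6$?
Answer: $-1144$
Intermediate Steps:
$\left(23 + j{\left(-2,3 \right)}\right) \left(-50 + Z{\left(g \right)}\right) = \left(23 + 3\right) \left(-50 + 6\right) = 26 \left(-44\right) = -1144$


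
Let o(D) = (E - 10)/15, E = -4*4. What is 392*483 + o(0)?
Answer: 2840014/15 ≈ 1.8933e+5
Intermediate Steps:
E = -16
o(D) = -26/15 (o(D) = (-16 - 10)/15 = -26*1/15 = -26/15)
392*483 + o(0) = 392*483 - 26/15 = 189336 - 26/15 = 2840014/15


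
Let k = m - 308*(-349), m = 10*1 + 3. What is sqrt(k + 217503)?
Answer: 12*sqrt(2257) ≈ 570.09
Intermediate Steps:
m = 13 (m = 10 + 3 = 13)
k = 107505 (k = 13 - 308*(-349) = 13 + 107492 = 107505)
sqrt(k + 217503) = sqrt(107505 + 217503) = sqrt(325008) = 12*sqrt(2257)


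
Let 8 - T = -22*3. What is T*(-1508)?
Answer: -111592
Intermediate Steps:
T = 74 (T = 8 - (-22)*3 = 8 - 1*(-66) = 8 + 66 = 74)
T*(-1508) = 74*(-1508) = -111592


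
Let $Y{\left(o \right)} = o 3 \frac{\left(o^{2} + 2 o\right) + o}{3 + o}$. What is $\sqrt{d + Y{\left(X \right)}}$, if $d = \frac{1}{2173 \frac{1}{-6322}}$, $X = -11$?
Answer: $\frac{\sqrt{1700322521}}{2173} \approx 18.976$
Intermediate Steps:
$d = - \frac{6322}{2173}$ ($d = \frac{1}{2173 \left(- \frac{1}{6322}\right)} = \frac{1}{- \frac{2173}{6322}} = - \frac{6322}{2173} \approx -2.9093$)
$Y{\left(o \right)} = \frac{3 o \left(o^{2} + 3 o\right)}{3 + o}$ ($Y{\left(o \right)} = 3 o \frac{o^{2} + 3 o}{3 + o} = \frac{3 o \left(o^{2} + 3 o\right)}{3 + o}$)
$\sqrt{d + Y{\left(X \right)}} = \sqrt{- \frac{6322}{2173} + 3 \left(-11\right)^{2}} = \sqrt{- \frac{6322}{2173} + 3 \cdot 121} = \sqrt{- \frac{6322}{2173} + 363} = \sqrt{\frac{782477}{2173}} = \frac{\sqrt{1700322521}}{2173}$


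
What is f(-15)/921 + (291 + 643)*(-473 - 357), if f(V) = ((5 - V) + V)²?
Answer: -713977595/921 ≈ -7.7522e+5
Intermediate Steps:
f(V) = 25 (f(V) = 5² = 25)
f(-15)/921 + (291 + 643)*(-473 - 357) = 25/921 + (291 + 643)*(-473 - 357) = 25*(1/921) + 934*(-830) = 25/921 - 775220 = -713977595/921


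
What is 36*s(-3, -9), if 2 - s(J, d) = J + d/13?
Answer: 2664/13 ≈ 204.92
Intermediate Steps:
s(J, d) = 2 - J - d/13 (s(J, d) = 2 - (J + d/13) = 2 + (-J - d/13) = 2 - J - d/13)
36*s(-3, -9) = 36*(2 - 1*(-3) - 1/13*(-9)) = 36*(2 + 3 + 9/13) = 36*(74/13) = 2664/13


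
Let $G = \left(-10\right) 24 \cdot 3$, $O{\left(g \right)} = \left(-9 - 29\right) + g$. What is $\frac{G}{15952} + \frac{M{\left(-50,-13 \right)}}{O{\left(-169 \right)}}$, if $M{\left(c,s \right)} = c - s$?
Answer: $\frac{27574}{206379} \approx 0.13361$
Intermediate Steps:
$O{\left(g \right)} = -38 + g$
$G = -720$ ($G = \left(-240\right) 3 = -720$)
$\frac{G}{15952} + \frac{M{\left(-50,-13 \right)}}{O{\left(-169 \right)}} = - \frac{720}{15952} + \frac{-50 - -13}{-38 - 169} = \left(-720\right) \frac{1}{15952} + \frac{-50 + 13}{-207} = - \frac{45}{997} - - \frac{37}{207} = - \frac{45}{997} + \frac{37}{207} = \frac{27574}{206379}$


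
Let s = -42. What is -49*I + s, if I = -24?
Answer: 1134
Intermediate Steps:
-49*I + s = -49*(-24) - 42 = 1176 - 42 = 1134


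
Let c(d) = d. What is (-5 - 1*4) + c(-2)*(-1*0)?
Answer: -9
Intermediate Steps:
(-5 - 1*4) + c(-2)*(-1*0) = (-5 - 1*4) - (-2)*0 = (-5 - 4) - 2*0 = -9 + 0 = -9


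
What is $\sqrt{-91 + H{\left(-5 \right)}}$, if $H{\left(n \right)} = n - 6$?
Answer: $i \sqrt{102} \approx 10.1 i$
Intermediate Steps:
$H{\left(n \right)} = -6 + n$
$\sqrt{-91 + H{\left(-5 \right)}} = \sqrt{-91 - 11} = \sqrt{-102} = i \sqrt{102}$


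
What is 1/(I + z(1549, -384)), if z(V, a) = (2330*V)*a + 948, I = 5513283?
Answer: -1/1380407049 ≈ -7.2442e-10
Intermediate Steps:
z(V, a) = 948 + 2330*V*a (z(V, a) = 2330*V*a + 948 = 948 + 2330*V*a)
1/(I + z(1549, -384)) = 1/(5513283 + (948 + 2330*1549*(-384))) = 1/(5513283 + (948 - 1385921280)) = 1/(5513283 - 1385920332) = 1/(-1380407049) = -1/1380407049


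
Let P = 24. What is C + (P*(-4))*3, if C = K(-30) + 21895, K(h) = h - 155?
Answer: 21422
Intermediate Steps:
K(h) = -155 + h
C = 21710 (C = (-155 - 30) + 21895 = -185 + 21895 = 21710)
C + (P*(-4))*3 = 21710 + (24*(-4))*3 = 21710 - 96*3 = 21710 - 288 = 21422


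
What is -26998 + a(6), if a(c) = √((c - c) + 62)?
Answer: -26998 + √62 ≈ -26990.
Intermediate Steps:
a(c) = √62 (a(c) = √(0 + 62) = √62)
-26998 + a(6) = -26998 + √62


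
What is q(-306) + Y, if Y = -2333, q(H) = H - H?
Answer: -2333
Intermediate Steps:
q(H) = 0
q(-306) + Y = 0 - 2333 = -2333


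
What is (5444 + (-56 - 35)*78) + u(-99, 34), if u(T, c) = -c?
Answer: -1688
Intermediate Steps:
(5444 + (-56 - 35)*78) + u(-99, 34) = (5444 + (-56 - 35)*78) - 1*34 = (5444 - 91*78) - 34 = (5444 - 7098) - 34 = -1654 - 34 = -1688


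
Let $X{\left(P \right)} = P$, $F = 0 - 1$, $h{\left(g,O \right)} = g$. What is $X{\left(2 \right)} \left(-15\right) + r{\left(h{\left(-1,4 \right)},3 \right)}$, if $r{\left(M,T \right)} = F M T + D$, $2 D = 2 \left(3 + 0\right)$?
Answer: $-24$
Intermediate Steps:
$D = 3$ ($D = \frac{2 \left(3 + 0\right)}{2} = \frac{2 \cdot 3}{2} = \frac{1}{2} \cdot 6 = 3$)
$F = -1$
$r{\left(M,T \right)} = 3 - M T$ ($r{\left(M,T \right)} = - M T + 3 = 3 - M T$)
$X{\left(2 \right)} \left(-15\right) + r{\left(h{\left(-1,4 \right)},3 \right)} = 2 \left(-15\right) + \left(3 - \left(-1\right) 3\right) = -30 + \left(3 + 3\right) = -30 + 6 = -24$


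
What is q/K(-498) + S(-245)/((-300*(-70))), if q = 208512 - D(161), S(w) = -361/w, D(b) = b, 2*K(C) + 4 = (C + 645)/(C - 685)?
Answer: -362324472258383/3586065000 ≈ -1.0104e+5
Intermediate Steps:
K(C) = -2 + (645 + C)/(2*(-685 + C)) (K(C) = -2 + ((C + 645)/(C - 685))/2 = -2 + ((645 + C)/(-685 + C))/2 = -2 + (645 + C)/(2*(-685 + C)))
q = 208351 (q = 208512 - 1*161 = 208512 - 161 = 208351)
q/K(-498) + S(-245)/((-300*(-70))) = 208351/(((3385 - 3*(-498))/(2*(-685 - 498)))) + (-361/(-245))/((-300*(-70))) = 208351/(((½)*(3385 + 1494)/(-1183))) - 361*(-1/245)/21000 = 208351/(((½)*(-1/1183)*4879)) + (361/245)*(1/21000) = 208351/(-697/338) + 361/5145000 = 208351*(-338/697) + 361/5145000 = -70422638/697 + 361/5145000 = -362324472258383/3586065000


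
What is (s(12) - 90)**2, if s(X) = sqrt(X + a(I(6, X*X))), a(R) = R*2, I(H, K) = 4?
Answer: 8120 - 360*sqrt(5) ≈ 7315.0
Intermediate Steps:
a(R) = 2*R
s(X) = sqrt(8 + X) (s(X) = sqrt(X + 2*4) = sqrt(X + 8) = sqrt(8 + X))
(s(12) - 90)**2 = (sqrt(8 + 12) - 90)**2 = (sqrt(20) - 90)**2 = (2*sqrt(5) - 90)**2 = (-90 + 2*sqrt(5))**2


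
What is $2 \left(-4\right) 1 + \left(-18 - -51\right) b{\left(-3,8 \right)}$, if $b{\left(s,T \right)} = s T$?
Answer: $-800$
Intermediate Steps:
$b{\left(s,T \right)} = T s$
$2 \left(-4\right) 1 + \left(-18 - -51\right) b{\left(-3,8 \right)} = 2 \left(-4\right) 1 + \left(-18 - -51\right) 8 \left(-3\right) = \left(-8\right) 1 + \left(-18 + 51\right) \left(-24\right) = -8 + 33 \left(-24\right) = -8 - 792 = -800$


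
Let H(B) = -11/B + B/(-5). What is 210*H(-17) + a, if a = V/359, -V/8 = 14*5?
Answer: 5177312/6103 ≈ 848.32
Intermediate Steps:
V = -560 (V = -112*5 = -8*70 = -560)
a = -560/359 ≈ -1.5599
H(B) = -11/B - B/5 (H(B) = -11/B + B*(-⅕) = -11/B - B/5)
210*H(-17) + a = 210*(-11/(-17) - ⅕*(-17)) - 560/359 = 210*(-11*(-1/17) + 17/5) - 560/359 = 210*(11/17 + 17/5) - 560/359 = 210*(344/85) - 560/359 = 14448/17 - 560/359 = 5177312/6103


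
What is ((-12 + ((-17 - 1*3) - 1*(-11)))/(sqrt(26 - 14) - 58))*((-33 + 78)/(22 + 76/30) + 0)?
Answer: 411075/616768 + 14175*sqrt(3)/616768 ≈ 0.70631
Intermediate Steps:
((-12 + ((-17 - 1*3) - 1*(-11)))/(sqrt(26 - 14) - 58))*((-33 + 78)/(22 + 76/30) + 0) = ((-12 + ((-17 - 3) + 11))/(sqrt(12) - 58))*(45/(22 + 76*(1/30)) + 0) = ((-12 + (-20 + 11))/(2*sqrt(3) - 58))*(45/(22 + 38/15) + 0) = ((-12 - 9)/(-58 + 2*sqrt(3)))*(45/(368/15) + 0) = (-21/(-58 + 2*sqrt(3)))*(45*(15/368) + 0) = (-21/(-58 + 2*sqrt(3)))*(675/368 + 0) = -21/(-58 + 2*sqrt(3))*(675/368) = -14175/(368*(-58 + 2*sqrt(3)))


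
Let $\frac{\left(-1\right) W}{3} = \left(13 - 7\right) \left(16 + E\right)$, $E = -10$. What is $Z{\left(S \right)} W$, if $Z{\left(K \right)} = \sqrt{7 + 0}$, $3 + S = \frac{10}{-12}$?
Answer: $- 108 \sqrt{7} \approx -285.74$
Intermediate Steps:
$S = - \frac{23}{6}$ ($S = -3 + \frac{10}{-12} = -3 + 10 \left(- \frac{1}{12}\right) = -3 - \frac{5}{6} = - \frac{23}{6} \approx -3.8333$)
$W = -108$ ($W = - 3 \left(13 - 7\right) \left(16 - 10\right) = - 3 \cdot 6 \cdot 6 = \left(-3\right) 36 = -108$)
$Z{\left(K \right)} = \sqrt{7}$
$Z{\left(S \right)} W = \sqrt{7} \left(-108\right) = - 108 \sqrt{7}$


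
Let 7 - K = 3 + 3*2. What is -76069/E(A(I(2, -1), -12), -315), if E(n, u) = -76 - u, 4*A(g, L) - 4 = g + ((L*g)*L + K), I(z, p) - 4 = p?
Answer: -76069/239 ≈ -318.28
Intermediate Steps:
K = -2 (K = 7 - (3 + 3*2) = 7 - (3 + 6) = 7 - 1*9 = 7 - 9 = -2)
I(z, p) = 4 + p
A(g, L) = 1/2 + g/4 + g*L**2/4 (A(g, L) = 1 + (g + ((L*g)*L - 2))/4 = 1 + (g + (g*L**2 - 2))/4 = 1 + (g + (-2 + g*L**2))/4 = 1 + (-2 + g + g*L**2)/4 = 1 + (-1/2 + g/4 + g*L**2/4) = 1/2 + g/4 + g*L**2/4)
-76069/E(A(I(2, -1), -12), -315) = -76069/(-76 - 1*(-315)) = -76069/(-76 + 315) = -76069/239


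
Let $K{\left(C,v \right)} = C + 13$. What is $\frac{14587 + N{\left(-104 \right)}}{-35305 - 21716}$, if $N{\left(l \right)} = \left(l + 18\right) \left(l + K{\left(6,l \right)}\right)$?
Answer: $- \frac{7299}{19007} \approx -0.38402$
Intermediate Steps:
$K{\left(C,v \right)} = 13 + C$
$N{\left(l \right)} = \left(18 + l\right) \left(19 + l\right)$ ($N{\left(l \right)} = \left(l + 18\right) \left(l + \left(13 + 6\right)\right) = \left(18 + l\right) \left(l + 19\right) = \left(18 + l\right) \left(19 + l\right)$)
$\frac{14587 + N{\left(-104 \right)}}{-35305 - 21716} = \frac{14587 + \left(342 + \left(-104\right)^{2} + 37 \left(-104\right)\right)}{-35305 - 21716} = \frac{14587 + \left(342 + 10816 - 3848\right)}{-57021} = \left(14587 + 7310\right) \left(- \frac{1}{57021}\right) = 21897 \left(- \frac{1}{57021}\right) = - \frac{7299}{19007}$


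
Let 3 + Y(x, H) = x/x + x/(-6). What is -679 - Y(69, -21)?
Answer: -1331/2 ≈ -665.50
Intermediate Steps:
Y(x, H) = -2 - x/6 (Y(x, H) = -3 + (x/x + x/(-6)) = -3 + (1 + x*(-⅙)) = -3 + (1 - x/6) = -2 - x/6)
-679 - Y(69, -21) = -679 - (-2 - ⅙*69) = -679 - (-2 - 23/2) = -679 - 1*(-27/2) = -679 + 27/2 = -1331/2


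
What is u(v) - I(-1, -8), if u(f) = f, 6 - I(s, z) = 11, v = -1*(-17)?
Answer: 22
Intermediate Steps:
v = 17
I(s, z) = -5 (I(s, z) = 6 - 1*11 = 6 - 11 = -5)
u(v) - I(-1, -8) = 17 - 1*(-5) = 17 + 5 = 22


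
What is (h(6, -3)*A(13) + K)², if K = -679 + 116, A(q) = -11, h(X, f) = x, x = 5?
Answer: 381924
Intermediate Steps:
h(X, f) = 5
K = -563
(h(6, -3)*A(13) + K)² = (5*(-11) - 563)² = (-55 - 563)² = (-618)² = 381924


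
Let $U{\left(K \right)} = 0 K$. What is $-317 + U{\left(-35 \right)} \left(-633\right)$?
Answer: $-317$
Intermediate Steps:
$U{\left(K \right)} = 0$
$-317 + U{\left(-35 \right)} \left(-633\right) = -317 + 0 \left(-633\right) = -317 + 0 = -317$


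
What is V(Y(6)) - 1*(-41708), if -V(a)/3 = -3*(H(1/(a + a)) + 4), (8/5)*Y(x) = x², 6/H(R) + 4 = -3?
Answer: 292154/7 ≈ 41736.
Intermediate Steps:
H(R) = -6/7 (H(R) = 6/(-4 - 3) = 6/(-7) = 6*(-⅐) = -6/7)
Y(x) = 5*x²/8
V(a) = 198/7 (V(a) = -(-9)*(-6/7 + 4) = -(-9)*22/7 = -3*(-66/7) = 198/7)
V(Y(6)) - 1*(-41708) = 198/7 - 1*(-41708) = 198/7 + 41708 = 292154/7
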